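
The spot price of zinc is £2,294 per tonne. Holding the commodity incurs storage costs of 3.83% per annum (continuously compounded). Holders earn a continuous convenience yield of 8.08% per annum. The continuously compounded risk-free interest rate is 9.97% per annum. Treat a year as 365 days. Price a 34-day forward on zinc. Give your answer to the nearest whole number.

Net carry = r + u − y = 0.0997 + 0.0383 − 0.0808 = 0.0572
F = S·e^((r+u−y)T) = 2294 · e^(0.0572 × 34/365) = 2294 · e^0.005328
= 2294 × 1.005342 = £2,306 per tonne

£2,306 per tonne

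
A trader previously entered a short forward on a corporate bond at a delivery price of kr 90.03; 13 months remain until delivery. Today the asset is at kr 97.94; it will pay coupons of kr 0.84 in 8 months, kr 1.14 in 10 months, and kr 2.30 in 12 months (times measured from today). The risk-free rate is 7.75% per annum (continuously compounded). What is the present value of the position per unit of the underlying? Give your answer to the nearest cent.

PV(remaining coupons) I = 0.84·e^(−0.0775·8/12) + 1.14·e^(−0.0775·10/12) + 2.30·e^(−0.0775·12/12) = 3.9949
Current forward F = (S − I)·e^(rT) = (97.94 − 3.9949)·e^(0.0775·13/12) = 93.9451 × 1.087584 = 102.1732
Value (long) = (F − K)·e^(−rT) = (102.1732 − 90.03) × 0.919470 = 11.1653
Short position value = −(long value) = -kr 11.17

-kr 11.17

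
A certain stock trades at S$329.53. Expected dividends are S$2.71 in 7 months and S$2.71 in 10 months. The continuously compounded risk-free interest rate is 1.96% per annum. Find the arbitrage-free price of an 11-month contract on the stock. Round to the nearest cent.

PV(dividends) I = 2.71·e^(−0.0196·7/12) + 2.71·e^(−0.0196·10/12)
I = 2.6792 + 2.6661 = 5.3453
F = (S − I)·e^(rT) = (329.53 − 5.3453) · e^(0.0196·11/12)
= 324.1847 · e^0.017967 = 324.1847 × 1.018129 = S$330.06

S$330.06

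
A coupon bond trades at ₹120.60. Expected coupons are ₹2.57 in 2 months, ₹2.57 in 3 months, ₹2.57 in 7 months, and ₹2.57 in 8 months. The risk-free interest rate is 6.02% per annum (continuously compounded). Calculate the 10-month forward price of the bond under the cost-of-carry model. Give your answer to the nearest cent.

₹116.26

PV(coupons) I = 2.57·e^(−0.0602·2/12) + 2.57·e^(−0.0602·3/12) + 2.57·e^(−0.0602·7/12) + 2.57·e^(−0.0602·8/12)
I = 2.5443 + 2.5316 + 2.4813 + 2.4689 = 10.0261
F = (S − I)·e^(rT) = (120.60 − 10.0261) · e^(0.0602·10/12)
= 110.5739 · e^0.050167 = 110.5739 × 1.051447 = ₹116.26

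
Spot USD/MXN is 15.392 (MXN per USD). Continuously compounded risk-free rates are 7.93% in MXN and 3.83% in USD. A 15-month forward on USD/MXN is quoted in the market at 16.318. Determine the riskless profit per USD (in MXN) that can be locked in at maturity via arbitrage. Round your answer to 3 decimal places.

Fair forward: F* = S·e^(carry·T), with carry = (r_MXN − r_USD) = 0.0793 − 0.0383 = 0.0410
F* = 15.392 · e^(0.0410 × 15/12) = 15.392 · e^0.051250 = 15.392 × 1.052586 = 16.2014
Market 16.318 > fair 16.2014: forward overpriced → cash-and-carry (buy spot, short the forward).
At maturity, profit = |F_mkt − F*| = |16.318 − 16.2014| = 0.117 per USD (in MXN)

0.117 per USD (in MXN)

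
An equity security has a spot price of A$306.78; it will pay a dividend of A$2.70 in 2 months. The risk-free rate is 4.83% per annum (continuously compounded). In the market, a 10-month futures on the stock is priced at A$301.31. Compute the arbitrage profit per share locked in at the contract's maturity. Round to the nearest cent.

PV(dividends) I = 2.70·e^(−0.0483·2/12) = 2.6784
Fair futures F* = (S − I)·e^(rT) = (306.78 − 2.6784)·e^0.040250 = 304.1016 × 1.041071 = 316.5914
Market A$301.31 < fair 316.5914: forward underpriced → reverse cash-and-carry (short the stock, invest proceeds at r, pay the dividends, go long the forward).
Profit at T = |F_mkt − F*| = |301.31 − 316.5914| = A$15.28 per share

A$15.28 per share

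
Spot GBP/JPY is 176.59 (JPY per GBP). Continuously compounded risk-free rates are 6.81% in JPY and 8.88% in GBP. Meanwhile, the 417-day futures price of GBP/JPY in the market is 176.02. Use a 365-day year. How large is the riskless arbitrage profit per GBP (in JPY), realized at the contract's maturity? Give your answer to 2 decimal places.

Fair futures: F* = S·e^(carry·T), with carry = (r_JPY − r_GBP) = 0.0681 − 0.0888 = -0.0207
F* = 176.59 · e^(-0.0207 × 417/365) = 176.59 · e^-0.023649 = 176.59 × 0.976628 = 172.4627
Market 176.02 > fair 172.4627: forward overpriced → cash-and-carry (buy spot, short the forward).
At maturity, profit = |F_mkt − F*| = |176.02 − 172.4627| = 3.56 per GBP (in JPY)

3.56 per GBP (in JPY)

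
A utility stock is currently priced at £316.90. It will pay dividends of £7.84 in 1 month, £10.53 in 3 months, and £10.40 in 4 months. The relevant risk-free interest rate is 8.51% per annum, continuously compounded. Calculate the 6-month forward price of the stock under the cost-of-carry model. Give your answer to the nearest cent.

£301.25

PV(dividends) I = 7.84·e^(−0.0851·1/12) + 10.53·e^(−0.0851·3/12) + 10.40·e^(−0.0851·4/12)
I = 7.7846 + 10.3083 + 10.1091 = 28.2020
F = (S − I)·e^(rT) = (316.90 − 28.2020) · e^(0.0851·6/12)
= 288.6980 · e^0.042550 = 288.6980 × 1.043468 = £301.25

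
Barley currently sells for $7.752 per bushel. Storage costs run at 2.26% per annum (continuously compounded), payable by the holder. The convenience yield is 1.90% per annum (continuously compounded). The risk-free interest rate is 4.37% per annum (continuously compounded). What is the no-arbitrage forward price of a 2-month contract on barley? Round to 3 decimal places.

Net carry = r + u − y = 0.0437 + 0.0226 − 0.0190 = 0.0473
F = S·e^((r+u−y)T) = 7.752 · e^(0.0473 × 2/12) = 7.752 · e^0.007883
= 7.752 × 1.007914 = $7.813 per bushel

$7.813 per bushel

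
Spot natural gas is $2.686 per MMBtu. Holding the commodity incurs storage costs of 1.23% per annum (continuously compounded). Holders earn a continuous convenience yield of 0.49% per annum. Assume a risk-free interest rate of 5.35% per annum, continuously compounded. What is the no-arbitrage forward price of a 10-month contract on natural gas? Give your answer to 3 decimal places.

Net carry = r + u − y = 0.0535 + 0.0123 − 0.0049 = 0.0609
F = S·e^((r+u−y)T) = 2.686 · e^(0.0609 × 10/12) = 2.686 · e^0.050750
= 2.686 × 1.052060 = $2.826 per MMBtu

$2.826 per MMBtu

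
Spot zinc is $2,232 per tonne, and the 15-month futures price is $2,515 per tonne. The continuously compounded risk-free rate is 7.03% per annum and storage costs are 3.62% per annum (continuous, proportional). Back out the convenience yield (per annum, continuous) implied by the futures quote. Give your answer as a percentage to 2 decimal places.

1.10%

F = S·e^((r+u−y)T) ⇒ (r+u−y) = ln(F/S)/T
ln(2515/2232) = 0.119375; /T ⇒ 0.095500
y = r + u − ln(F/S)/T = 0.0703 + 0.0362 − 0.095500 = 0.011000
y = 1.10%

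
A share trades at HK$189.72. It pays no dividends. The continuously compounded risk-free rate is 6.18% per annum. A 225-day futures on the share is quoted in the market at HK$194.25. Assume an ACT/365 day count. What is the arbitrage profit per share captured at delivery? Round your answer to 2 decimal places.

Fair futures: F* = S·e^(carry·T), with carry = r = 0.0618
F* = 189.72 · e^(0.0618 × 225/365) = 189.72 · e^0.038096 = 189.72 × 1.038831 = HK$197.0870
Market HK$194.25 < fair HK$197.0870: forward underpriced → reverse cash-and-carry (short spot, go long the forward).
At maturity, profit = |F_mkt − F*| = |194.25 − 197.0870| = HK$2.84 per share

HK$2.84 per share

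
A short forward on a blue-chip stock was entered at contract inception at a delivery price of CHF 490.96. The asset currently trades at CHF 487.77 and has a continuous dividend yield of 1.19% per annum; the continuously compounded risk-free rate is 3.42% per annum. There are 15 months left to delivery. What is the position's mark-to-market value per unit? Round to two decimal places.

-CHF 10.15

Current fair forward for the remaining 15 months: F = S·e^((r − q)·T), (r − q) = 0.0342 − 0.0119 = 0.0223
F = 487.77 · e^(0.0223 × 15/12) = 487.77 × 1.028267 = 501.5578
Value of long forward = (F − K)·e^(−rT) = (501.5578 − 490.96) · e^(−0.0342·15/12)
= 10.5978 × 0.958151 = 10.15
Short position value = −(long value) = -CHF 10.15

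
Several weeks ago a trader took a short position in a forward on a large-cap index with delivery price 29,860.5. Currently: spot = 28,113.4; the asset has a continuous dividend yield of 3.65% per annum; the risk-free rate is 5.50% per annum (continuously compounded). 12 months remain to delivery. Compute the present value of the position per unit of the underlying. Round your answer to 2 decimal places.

Current fair forward for the remaining 12 months: F = S·e^((r − q)·T), (r − q) = 0.0550 − 0.0365 = 0.0185
F = 28113.4 · e^(0.0185 × 12/12) = 28113.4 × 1.01867219 = 28638.3387
Value of long forward = (F − K)·e^(−rT) = (28638.3387 − 29860.5) · e^(−0.0550·12/12)
= -1222.1613 × 0.94648515 = -1156.76
Short position value = −(long value) = 1156.76

1156.76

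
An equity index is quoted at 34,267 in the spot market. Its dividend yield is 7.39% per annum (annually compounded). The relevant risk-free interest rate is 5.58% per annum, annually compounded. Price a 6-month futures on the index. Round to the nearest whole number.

33,977

F = S · (1+r)^T / (1+q)^T
= 34267 × 1.027521 / 1.036291 = 34267 × 0.991537
F = 33,977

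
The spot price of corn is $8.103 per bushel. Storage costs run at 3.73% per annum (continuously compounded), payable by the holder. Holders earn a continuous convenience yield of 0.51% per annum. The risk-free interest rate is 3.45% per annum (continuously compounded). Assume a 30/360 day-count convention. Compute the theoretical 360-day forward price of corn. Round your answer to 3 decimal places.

$8.662 per bushel

Net carry = r + u − y = 0.0345 + 0.0373 − 0.0051 = 0.0667
F = S·e^((r+u−y)T) = 8.103 · e^(0.0667 × 360/360) = 8.103 · e^0.066700
= 8.103 × 1.068975 = $8.662 per bushel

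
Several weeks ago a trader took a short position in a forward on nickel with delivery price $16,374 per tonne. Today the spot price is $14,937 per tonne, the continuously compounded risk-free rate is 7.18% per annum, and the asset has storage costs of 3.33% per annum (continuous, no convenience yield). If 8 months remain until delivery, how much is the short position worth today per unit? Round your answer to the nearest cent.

$336.38 per tonne

Current fair forward for the remaining 8 months: F = S·e^((r + u)·T), (r + u) = 0.0718 + 0.0333 = 0.1051
F = 14937 · e^(0.1051 × 8/12) = 14937 × 1.07257968 = 16021.1227
Value of long forward = (F − K)·e^(−rT) = (16021.1227 − 16374) · e^(−0.0718·8/12)
= -352.8773 × 0.95326088 = -336.38
Short position value = −(long value) = $336.38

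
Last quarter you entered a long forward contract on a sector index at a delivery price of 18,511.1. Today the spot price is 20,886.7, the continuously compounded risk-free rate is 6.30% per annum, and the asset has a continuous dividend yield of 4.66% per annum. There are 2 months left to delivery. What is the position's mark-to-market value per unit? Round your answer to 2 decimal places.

Current fair forward for the remaining 2 months: F = S·e^((r − q)·T), (r − q) = 0.0630 − 0.0466 = 0.0164
F = 20886.7 · e^(0.0164 × 2/12) = 20886.7 × 1.00273707 = 20943.8684
Value of long forward = (F − K)·e^(−rT) = (20943.8684 − 18511.1) · e^(−0.0630·2/12)
= 2432.7684 × 0.98955493 = 2407.36

2407.36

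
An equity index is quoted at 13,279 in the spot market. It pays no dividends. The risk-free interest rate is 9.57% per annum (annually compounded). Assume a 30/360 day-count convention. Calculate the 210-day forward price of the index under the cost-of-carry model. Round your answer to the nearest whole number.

F = S · (1+r)^T
= 13279 × 1.054760
F = 14,006

14,006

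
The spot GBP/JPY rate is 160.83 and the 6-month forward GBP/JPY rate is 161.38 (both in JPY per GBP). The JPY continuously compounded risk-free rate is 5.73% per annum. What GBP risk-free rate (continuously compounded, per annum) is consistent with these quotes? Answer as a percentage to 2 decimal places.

F = S·e^((r_JPY − r_GBP)T) ⇒ r_GBP = r_JPY − ln(F/S)/T
ln(161.38/160.83) = 0.003414; /(6/12) = 0.006828
r_GBP = 0.0573 − 0.006828 = 0.050472
r_GBP = 5.05%

5.05%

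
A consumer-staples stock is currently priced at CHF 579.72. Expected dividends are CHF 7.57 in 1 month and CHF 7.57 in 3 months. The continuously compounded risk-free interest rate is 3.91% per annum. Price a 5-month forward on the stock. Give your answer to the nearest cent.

CHF 573.95

PV(dividends) I = 7.57·e^(−0.0391·1/12) + 7.57·e^(−0.0391·3/12)
I = 7.5454 + 7.4964 = 15.0418
F = (S − I)·e^(rT) = (579.72 − 15.0418) · e^(0.0391·5/12)
= 564.6782 · e^0.016292 = 564.6782 × 1.016425 = CHF 573.95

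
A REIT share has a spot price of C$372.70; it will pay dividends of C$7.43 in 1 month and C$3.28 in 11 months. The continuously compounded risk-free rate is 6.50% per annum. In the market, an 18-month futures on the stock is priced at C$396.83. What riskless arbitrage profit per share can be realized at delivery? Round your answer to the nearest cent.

PV(dividends) I = 7.43·e^(−0.0650·1/12) + 3.28·e^(−0.0650·11/12) = 10.4801
Fair futures F* = (S − I)·e^(rT) = (372.70 − 10.4801)·e^0.097500 = 362.2199 × 1.102411 = 399.3152
Market C$396.83 < fair 399.3152: forward underpriced → reverse cash-and-carry (short the stock, invest proceeds at r, pay the dividends, go long the forward).
Profit at T = |F_mkt − F*| = |396.83 − 399.3152| = C$2.49 per share

C$2.49 per share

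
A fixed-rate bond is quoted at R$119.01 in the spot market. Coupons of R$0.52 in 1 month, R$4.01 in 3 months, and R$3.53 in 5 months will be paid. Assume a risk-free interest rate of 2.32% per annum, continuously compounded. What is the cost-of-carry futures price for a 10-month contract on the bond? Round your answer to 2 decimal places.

R$113.18

PV(coupons) I = 0.52·e^(−0.0232·1/12) + 4.01·e^(−0.0232·3/12) + 3.53·e^(−0.0232·5/12)
I = 0.5190 + 3.9868 + 3.4960 = 8.0018
F = (S − I)·e^(rT) = (119.01 − 8.0018) · e^(0.0232·10/12)
= 111.0082 · e^0.019333 = 111.0082 × 1.019521 = R$113.18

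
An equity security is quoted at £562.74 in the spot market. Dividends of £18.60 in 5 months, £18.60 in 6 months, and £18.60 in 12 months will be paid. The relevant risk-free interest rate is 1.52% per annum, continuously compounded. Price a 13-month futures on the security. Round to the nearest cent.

£515.90

PV(dividends) I = 18.60·e^(−0.0152·5/12) + 18.60·e^(−0.0152·6/12) + 18.60·e^(−0.0152·12/12)
I = 18.4826 + 18.4592 + 18.3194 = 55.2612
F = (S − I)·e^(rT) = (562.74 − 55.2612) · e^(0.0152·13/12)
= 507.4788 · e^0.016467 = 507.4788 × 1.016603 = £515.90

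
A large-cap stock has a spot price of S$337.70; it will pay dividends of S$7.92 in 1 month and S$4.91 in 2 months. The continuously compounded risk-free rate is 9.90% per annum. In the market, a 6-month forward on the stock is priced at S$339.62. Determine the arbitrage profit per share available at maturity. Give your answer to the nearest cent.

PV(dividends) I = 7.92·e^(−0.0990·1/12) + 4.91·e^(−0.0990·2/12) = 12.6846
Fair forward F* = (S − I)·e^(rT) = (337.70 − 12.6846)·e^0.049500 = 325.0154 × 1.050746 = 341.5086
Market S$339.62 < fair 341.5086: forward underpriced → reverse cash-and-carry (short the stock, invest proceeds at r, pay the dividends, go long the forward).
Profit at T = |F_mkt − F*| = |339.62 − 341.5086| = S$1.89 per share

S$1.89 per share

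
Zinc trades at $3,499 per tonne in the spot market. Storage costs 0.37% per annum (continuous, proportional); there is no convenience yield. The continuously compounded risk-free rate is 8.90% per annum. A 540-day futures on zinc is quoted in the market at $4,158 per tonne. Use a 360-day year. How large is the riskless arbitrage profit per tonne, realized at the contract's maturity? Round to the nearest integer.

$137 per tonne

Fair futures: F* = S·e^(carry·T), with carry = (r + u) = 0.0890 + 0.0037 = 0.0927
F* = 3499 · e^(0.0927 × 540/360) = 3499 · e^0.139050 = 3499 × 1.149182 = $4020.9878
Market $4158 > fair $4020.9878: forward overpriced → cash-and-carry (buy spot, short the forward).
At maturity, profit = |F_mkt − F*| = |4158 − 4020.9878| = $137 per tonne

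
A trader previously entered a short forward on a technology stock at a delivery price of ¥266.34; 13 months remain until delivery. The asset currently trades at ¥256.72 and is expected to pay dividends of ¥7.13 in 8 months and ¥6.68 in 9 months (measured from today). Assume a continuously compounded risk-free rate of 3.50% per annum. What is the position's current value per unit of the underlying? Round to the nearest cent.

PV(remaining dividends) I = 7.13·e^(−0.0350·8/12) + 6.68·e^(−0.0350·9/12) = 13.4725
Current forward F = (S − I)·e^(rT) = (256.72 − 13.4725)·e^(0.0350·13/12) = 243.2475 × 1.038645 = 252.6478
Value (long) = (F − K)·e^(−rT) = (252.6478 − 266.34) × 0.962793 = -13.1828
Short position value = −(long value) = ¥13.18

¥13.18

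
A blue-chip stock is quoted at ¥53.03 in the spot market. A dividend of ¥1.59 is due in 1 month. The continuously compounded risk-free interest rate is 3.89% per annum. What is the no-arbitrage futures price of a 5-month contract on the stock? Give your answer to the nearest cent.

¥52.29

PV(dividends) I = 1.59·e^(−0.0389·1/12)
I = 1.5849
F = (S − I)·e^(rT) = (53.03 − 1.5849) · e^(0.0389·5/12)
= 51.4451 · e^0.016208 = 51.4451 × 1.016340 = ¥52.29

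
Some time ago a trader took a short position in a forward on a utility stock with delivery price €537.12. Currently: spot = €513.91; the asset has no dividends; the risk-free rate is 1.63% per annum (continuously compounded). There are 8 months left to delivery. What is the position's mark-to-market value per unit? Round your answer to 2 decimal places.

€17.40

Current fair forward for the remaining 8 months: F = S·e^(r·T), r = 0.0163
F = 513.91 · e^(0.0163 × 8/12) = 513.91 × 1.010926 = 519.5250
Value of long forward = (F − K)·e^(−rT) = (519.5250 − 537.12) · e^(−0.0163·8/12)
= -17.5950 × 0.989192 = -17.40
Short position value = −(long value) = €17.40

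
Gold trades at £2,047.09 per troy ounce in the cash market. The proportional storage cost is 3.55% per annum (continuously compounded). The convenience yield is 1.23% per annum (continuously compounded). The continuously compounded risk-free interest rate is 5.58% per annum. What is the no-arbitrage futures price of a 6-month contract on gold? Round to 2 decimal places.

£2,129.57 per troy ounce

Net carry = r + u − y = 0.0558 + 0.0355 − 0.0123 = 0.0790
F = S·e^((r+u−y)T) = 2047.09 · e^(0.0790 × 6/12) = 2047.09 · e^0.03950000
= 2047.09 × 1.04029050 = £2,129.57 per troy ounce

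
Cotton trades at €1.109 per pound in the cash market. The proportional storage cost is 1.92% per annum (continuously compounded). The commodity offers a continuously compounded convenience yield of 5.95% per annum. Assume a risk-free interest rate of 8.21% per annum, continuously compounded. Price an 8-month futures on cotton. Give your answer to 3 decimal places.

€1.140 per pound

Net carry = r + u − y = 0.0821 + 0.0192 − 0.0595 = 0.0418
F = S·e^((r+u−y)T) = 1.109 · e^(0.0418 × 8/12) = 1.109 · e^0.027867
= 1.109 × 1.028259 = €1.140 per pound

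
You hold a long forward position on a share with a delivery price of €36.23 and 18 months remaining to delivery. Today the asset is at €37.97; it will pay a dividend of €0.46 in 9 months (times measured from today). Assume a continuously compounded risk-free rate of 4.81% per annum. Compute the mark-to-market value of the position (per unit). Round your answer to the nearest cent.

PV(remaining dividends) I = 0.46·e^(−0.0481·9/12) = 0.4437
Current forward F = (S − I)·e^(rT) = (37.97 − 0.4437)·e^(0.0481·18/12) = 37.5263 × 1.074817 = 40.3339
Value (long) = (F − K)·e^(−rT) = (40.3339 − 36.23) × 0.930391 = 3.8182
Value = €3.82

€3.82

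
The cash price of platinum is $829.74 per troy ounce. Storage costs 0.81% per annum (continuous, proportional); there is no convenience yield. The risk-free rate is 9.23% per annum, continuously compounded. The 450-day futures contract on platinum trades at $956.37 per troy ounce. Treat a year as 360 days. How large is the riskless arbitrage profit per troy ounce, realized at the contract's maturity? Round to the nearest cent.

$15.68 per troy ounce

Fair futures: F* = S·e^(carry·T), with carry = (r + u) = 0.0923 + 0.0081 = 0.1004
F* = 829.74 · e^(0.1004 × 450/360) = 829.74 · e^0.125500 = 829.74 × 1.133715 = $940.6887
Market $956.37 > fair $940.6887: forward overpriced → cash-and-carry (buy spot, short the forward).
At maturity, profit = |F_mkt − F*| = |956.37 − 940.6887| = $15.68 per troy ounce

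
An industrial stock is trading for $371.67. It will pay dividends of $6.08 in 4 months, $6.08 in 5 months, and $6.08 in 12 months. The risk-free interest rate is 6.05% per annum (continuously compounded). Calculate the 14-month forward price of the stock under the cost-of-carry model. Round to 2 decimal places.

PV(dividends) I = 6.08·e^(−0.0605·4/12) + 6.08·e^(−0.0605·5/12) + 6.08·e^(−0.0605·12/12)
I = 5.9586 + 5.9286 + 5.7231 = 17.6103
F = (S − I)·e^(rT) = (371.67 − 17.6103) · e^(0.0605·14/12)
= 354.0597 · e^0.070583 = 354.0597 × 1.073134 = $379.95

$379.95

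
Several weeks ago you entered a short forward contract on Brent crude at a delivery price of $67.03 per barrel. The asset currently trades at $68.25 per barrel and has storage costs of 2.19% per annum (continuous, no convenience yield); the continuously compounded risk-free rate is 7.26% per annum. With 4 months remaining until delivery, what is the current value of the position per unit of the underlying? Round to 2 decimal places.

Current fair forward for the remaining 4 months: F = S·e^((r + u)·T), (r + u) = 0.0726 + 0.0219 = 0.0945
F = 68.25 · e^(0.0945 × 4/12) = 68.25 × 1.032001 = 70.4341
Value of long forward = (F − K)·e^(−rT) = (70.4341 − 67.03) · e^(−0.0726·4/12)
= 3.4041 × 0.976090 = 3.32
Short position value = −(long value) = -$3.32

-$3.32 per barrel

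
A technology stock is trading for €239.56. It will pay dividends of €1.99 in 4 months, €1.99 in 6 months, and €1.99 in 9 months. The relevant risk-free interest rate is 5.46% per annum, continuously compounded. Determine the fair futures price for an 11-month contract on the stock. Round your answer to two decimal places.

€245.76

PV(dividends) I = 1.99·e^(−0.0546·4/12) + 1.99·e^(−0.0546·6/12) + 1.99·e^(−0.0546·9/12)
I = 1.9541 + 1.9364 + 1.9102 = 5.8007
F = (S − I)·e^(rT) = (239.56 − 5.8007) · e^(0.0546·11/12)
= 233.7593 · e^0.050050 = 233.7593 × 1.051324 = €245.76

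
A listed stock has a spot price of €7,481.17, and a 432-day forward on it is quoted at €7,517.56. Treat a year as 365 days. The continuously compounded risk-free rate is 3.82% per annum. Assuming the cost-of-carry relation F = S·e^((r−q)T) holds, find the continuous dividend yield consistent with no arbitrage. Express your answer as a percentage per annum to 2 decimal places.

From F = S·e^((r−q)T): (r − q) = ln(F/S)/T
ln(7517.56/7481.17) = ln(1.004864) = 0.004852
(r − q) = 0.004852 / (432/365) = 0.004099
q = r − ln(F/S)/T = 0.0382 − 0.004099 = 0.034101
q = 3.41%

3.41%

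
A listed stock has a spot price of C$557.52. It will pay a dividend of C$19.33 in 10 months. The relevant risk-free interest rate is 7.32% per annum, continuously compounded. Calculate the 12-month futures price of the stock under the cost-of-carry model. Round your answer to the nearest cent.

C$580.29

PV(dividends) I = 19.33·e^(−0.0732·10/12)
I = 18.1861
F = (S − I)·e^(rT) = (557.52 − 18.1861) · e^(0.0732·12/12)
= 539.3339 · e^0.073200 = 539.3339 × 1.075946 = C$580.29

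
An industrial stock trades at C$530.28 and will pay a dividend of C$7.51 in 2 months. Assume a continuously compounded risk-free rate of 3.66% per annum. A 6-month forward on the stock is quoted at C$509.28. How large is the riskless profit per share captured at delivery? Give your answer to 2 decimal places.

C$23.19 per share

PV(dividends) I = 7.51·e^(−0.0366·2/12) = 7.4643
Fair forward F* = (S − I)·e^(rT) = (530.28 − 7.4643)·e^0.018300 = 522.8157 × 1.018468 = 532.4711
Market C$509.28 < fair 532.4711: forward underpriced → reverse cash-and-carry (short the stock, invest proceeds at r, pay the dividends, go long the forward).
Profit at T = |F_mkt − F*| = |509.28 − 532.4711| = C$23.19 per share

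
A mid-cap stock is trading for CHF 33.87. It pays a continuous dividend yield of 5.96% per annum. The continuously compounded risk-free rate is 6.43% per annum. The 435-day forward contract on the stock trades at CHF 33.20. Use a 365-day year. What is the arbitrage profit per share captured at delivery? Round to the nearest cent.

CHF 0.86 per share

Fair forward: F* = S·e^(carry·T), with carry = (r − q) = 0.0643 − 0.0596 = 0.0047
F* = 33.87 · e^(0.0047 × 435/365) = 33.87 · e^0.005601 = 33.87 × 1.005617 = CHF 34.0602
Market CHF 33.20 < fair CHF 34.0602: forward underpriced → reverse cash-and-carry (short spot, go long the forward).
At maturity, profit = |F_mkt − F*| = |33.20 − 34.0602| = CHF 0.86 per share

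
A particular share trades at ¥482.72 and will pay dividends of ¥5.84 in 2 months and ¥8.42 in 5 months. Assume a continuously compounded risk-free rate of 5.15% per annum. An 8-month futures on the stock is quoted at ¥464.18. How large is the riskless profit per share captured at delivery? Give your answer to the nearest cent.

PV(dividends) I = 5.84·e^(−0.0515·2/12) + 8.42·e^(−0.0515·5/12) = 14.0313
Fair futures F* = (S − I)·e^(rT) = (482.72 − 14.0313)·e^0.034333 = 468.6887 × 1.034929 = 485.0595
Market ¥464.18 < fair 485.0595: forward underpriced → reverse cash-and-carry (short the stock, invest proceeds at r, pay the dividends, go long the forward).
Profit at T = |F_mkt − F*| = |464.18 − 485.0595| = ¥20.88 per share

¥20.88 per share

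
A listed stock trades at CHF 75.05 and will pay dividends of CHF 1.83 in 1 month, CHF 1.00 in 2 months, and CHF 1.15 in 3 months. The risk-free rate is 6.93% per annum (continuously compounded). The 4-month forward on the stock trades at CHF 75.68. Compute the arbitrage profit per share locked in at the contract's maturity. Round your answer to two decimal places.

CHF 2.91 per share

PV(dividends) I = 1.83·e^(−0.0693·1/12) + 1.00·e^(−0.0693·2/12) + 1.15·e^(−0.0693·3/12) = 3.9382
Fair forward F* = (S − I)·e^(rT) = (75.05 − 3.9382)·e^0.023100 = 71.1118 × 1.023369 = 72.7736
Market CHF 75.68 > fair 72.7736: forward overpriced → cash-and-carry (borrow at r, buy the stock and collect the dividends, short the forward).
Profit at T = |F_mkt − F*| = |75.68 − 72.7736| = CHF 2.91 per share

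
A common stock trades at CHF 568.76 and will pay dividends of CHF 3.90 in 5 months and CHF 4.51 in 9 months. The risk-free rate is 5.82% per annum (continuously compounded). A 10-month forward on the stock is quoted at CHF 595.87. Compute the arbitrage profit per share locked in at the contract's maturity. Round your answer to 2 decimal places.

CHF 7.37 per share

PV(dividends) I = 3.90·e^(−0.0582·5/12) + 4.51·e^(−0.0582·9/12) = 8.1239
Fair forward F* = (S − I)·e^(rT) = (568.76 − 8.1239)·e^0.048500 = 560.6361 × 1.049695 = 588.4969
Market CHF 595.87 > fair 588.4969: forward overpriced → cash-and-carry (borrow at r, buy the stock and collect the dividends, short the forward).
Profit at T = |F_mkt − F*| = |595.87 − 588.4969| = CHF 7.37 per share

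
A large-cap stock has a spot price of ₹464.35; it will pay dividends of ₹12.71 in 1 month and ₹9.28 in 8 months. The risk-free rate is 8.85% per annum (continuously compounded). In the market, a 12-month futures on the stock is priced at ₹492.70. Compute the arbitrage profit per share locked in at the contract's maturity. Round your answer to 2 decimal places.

PV(dividends) I = 12.71·e^(−0.0885·1/12) + 9.28·e^(−0.0885·8/12) = 21.3649
Fair futures F* = (S − I)·e^(rT) = (464.35 − 21.3649)·e^0.088500 = 442.9851 × 1.092534 = 483.9763
Market ₹492.70 > fair 483.9763: forward overpriced → cash-and-carry (borrow at r, buy the stock and collect the dividends, short the forward).
Profit at T = |F_mkt − F*| = |492.70 − 483.9763| = ₹8.72 per share

₹8.72 per share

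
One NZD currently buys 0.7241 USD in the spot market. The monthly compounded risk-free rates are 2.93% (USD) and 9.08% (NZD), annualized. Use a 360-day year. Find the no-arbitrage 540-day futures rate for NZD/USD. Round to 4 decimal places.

0.6606

By covered interest parity, F = S · (1+r_USD/12)^(12T) / (1+r_NZD/12)^(12T)
= 0.7241 × 1.044874 / 1.145324 = 0.7241 × 0.912296
F = 0.6606 USD per NZD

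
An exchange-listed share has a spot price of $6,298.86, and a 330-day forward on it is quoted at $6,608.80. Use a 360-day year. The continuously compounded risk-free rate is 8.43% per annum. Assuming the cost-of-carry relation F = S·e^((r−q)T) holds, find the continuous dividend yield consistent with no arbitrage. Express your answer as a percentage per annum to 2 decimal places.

From F = S·e^((r−q)T): (r − q) = ln(F/S)/T
ln(6608.80/6298.86) = ln(1.049206) = 0.048034
(r − q) = 0.048034 / (330/360) = 0.052401
q = r − ln(F/S)/T = 0.0843 − 0.052401 = 0.031899
q = 3.19%

3.19%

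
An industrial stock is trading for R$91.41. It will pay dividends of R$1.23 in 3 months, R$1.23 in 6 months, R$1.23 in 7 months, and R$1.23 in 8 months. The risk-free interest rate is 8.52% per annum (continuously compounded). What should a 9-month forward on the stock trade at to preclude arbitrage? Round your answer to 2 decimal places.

R$92.42

PV(dividends) I = 1.23·e^(−0.0852·3/12) + 1.23·e^(−0.0852·6/12) + 1.23·e^(−0.0852·7/12) + 1.23·e^(−0.0852·8/12)
I = 1.2041 + 1.1787 + 1.1704 + 1.1621 = 4.7153
F = (S − I)·e^(rT) = (91.41 − 4.7153) · e^(0.0852·9/12)
= 86.6947 · e^0.063900 = 86.6947 × 1.065986 = R$92.42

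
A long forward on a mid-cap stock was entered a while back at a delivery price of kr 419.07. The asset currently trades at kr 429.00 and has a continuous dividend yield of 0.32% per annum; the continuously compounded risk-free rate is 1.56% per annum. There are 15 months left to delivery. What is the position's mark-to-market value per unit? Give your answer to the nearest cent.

Current fair forward for the remaining 15 months: F = S·e^((r − q)·T), (r − q) = 0.0156 − 0.0032 = 0.0124
F = 429.00 · e^(0.0124 × 15/12) = 429.00 × 1.015621 = 435.7014
Value of long forward = (F − K)·e^(−rT) = (435.7014 − 419.07) · e^(−0.0156·15/12)
= 16.6314 × 0.980689 = 16.31

kr 16.31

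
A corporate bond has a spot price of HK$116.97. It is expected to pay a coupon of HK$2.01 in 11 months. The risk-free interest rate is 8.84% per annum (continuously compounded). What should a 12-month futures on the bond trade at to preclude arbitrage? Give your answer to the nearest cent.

PV(coupons) I = 2.01·e^(−0.0884·11/12)
I = 1.8535
F = (S − I)·e^(rT) = (116.97 − 1.8535) · e^(0.0884·12/12)
= 115.1165 · e^0.088400 = 115.1165 × 1.092425 = HK$125.76

HK$125.76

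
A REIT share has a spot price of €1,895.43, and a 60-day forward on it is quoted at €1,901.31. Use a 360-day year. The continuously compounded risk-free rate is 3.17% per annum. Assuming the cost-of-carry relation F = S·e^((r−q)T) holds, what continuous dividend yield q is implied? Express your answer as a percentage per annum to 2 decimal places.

1.31%

From F = S·e^((r−q)T): (r − q) = ln(F/S)/T
ln(1901.31/1895.43) = ln(1.003102) = 0.003097
(r − q) = 0.003097 / (60/360) = 0.018582
q = r − ln(F/S)/T = 0.0317 − 0.018582 = 0.013118
q = 1.31%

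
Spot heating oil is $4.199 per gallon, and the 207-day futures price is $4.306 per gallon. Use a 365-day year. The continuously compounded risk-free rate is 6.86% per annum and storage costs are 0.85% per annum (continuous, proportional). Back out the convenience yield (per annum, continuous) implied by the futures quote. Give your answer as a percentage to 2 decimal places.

3.27%

F = S·e^((r+u−y)T) ⇒ (r+u−y) = ln(F/S)/T
ln(4.306/4.199) = 0.025163; /T ⇒ 0.044370
y = r + u − ln(F/S)/T = 0.0686 + 0.0085 − 0.044370 = 0.032730
y = 3.27%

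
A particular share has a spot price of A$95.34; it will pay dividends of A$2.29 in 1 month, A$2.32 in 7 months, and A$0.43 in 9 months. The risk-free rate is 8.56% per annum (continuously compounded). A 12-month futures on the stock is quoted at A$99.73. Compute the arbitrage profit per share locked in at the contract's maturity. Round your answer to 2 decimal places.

A$1.19 per share

PV(dividends) I = 2.29·e^(−0.0856·1/12) + 2.32·e^(−0.0856·7/12) + 0.43·e^(−0.0856·9/12) = 4.8840
Fair futures F* = (S − I)·e^(rT) = (95.34 − 4.8840)·e^0.085600 = 90.4560 × 1.089370 = 98.5401
Market A$99.73 > fair 98.5401: forward overpriced → cash-and-carry (borrow at r, buy the stock and collect the dividends, short the forward).
Profit at T = |F_mkt − F*| = |99.73 − 98.5401| = A$1.19 per share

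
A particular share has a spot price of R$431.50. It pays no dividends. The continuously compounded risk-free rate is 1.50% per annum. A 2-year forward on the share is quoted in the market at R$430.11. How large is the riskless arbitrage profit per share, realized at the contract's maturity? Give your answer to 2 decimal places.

R$14.53 per share

Fair forward: F* = S·e^(carry·T), with carry = r = 0.0150
F* = 431.50 · e^(0.0150 × 2) = 431.50 · e^0.030000 = 431.50 × 1.030455 = R$444.6413
Market R$430.11 < fair R$444.6413: forward underpriced → reverse cash-and-carry (short spot, go long the forward).
At maturity, profit = |F_mkt − F*| = |430.11 − 444.6413| = R$14.53 per share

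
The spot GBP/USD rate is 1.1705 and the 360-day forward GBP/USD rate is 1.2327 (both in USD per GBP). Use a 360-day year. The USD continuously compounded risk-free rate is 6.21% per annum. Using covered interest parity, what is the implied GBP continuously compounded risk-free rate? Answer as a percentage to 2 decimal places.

1.03%

F = S·e^((r_USD − r_GBP)T) ⇒ r_GBP = r_USD − ln(F/S)/T
ln(1.2327/1.1705) = 0.051776; /(360/360) = 0.051776
r_GBP = 0.0621 − 0.051776 = 0.010324
r_GBP = 1.03%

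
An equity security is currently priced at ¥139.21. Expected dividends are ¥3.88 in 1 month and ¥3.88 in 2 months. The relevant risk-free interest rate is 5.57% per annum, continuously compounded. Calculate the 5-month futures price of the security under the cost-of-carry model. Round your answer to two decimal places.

¥134.59

PV(dividends) I = 3.88·e^(−0.0557·1/12) + 3.88·e^(−0.0557·2/12)
I = 3.8620 + 3.8441 = 7.7061
F = (S − I)·e^(rT) = (139.21 − 7.7061) · e^(0.0557·5/12)
= 131.5039 · e^0.023208 = 131.5039 × 1.023479 = ¥134.59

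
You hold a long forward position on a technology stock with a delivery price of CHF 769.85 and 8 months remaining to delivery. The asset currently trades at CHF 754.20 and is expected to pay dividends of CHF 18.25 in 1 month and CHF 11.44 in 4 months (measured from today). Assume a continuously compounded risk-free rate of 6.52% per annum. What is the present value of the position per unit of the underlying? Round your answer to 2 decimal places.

PV(remaining dividends) I = 18.25·e^(−0.0652·1/12) + 11.44·e^(−0.0652·4/12) = 29.3452
Current forward F = (S − I)·e^(rT) = (754.20 − 29.3452)·e^(0.0652·8/12) = 724.8548 × 1.044425 = 757.0565
Value (long) = (F − K)·e^(−rT) = (757.0565 − 769.85) × 0.957464 = -12.2493
Value = -CHF 12.25

-CHF 12.25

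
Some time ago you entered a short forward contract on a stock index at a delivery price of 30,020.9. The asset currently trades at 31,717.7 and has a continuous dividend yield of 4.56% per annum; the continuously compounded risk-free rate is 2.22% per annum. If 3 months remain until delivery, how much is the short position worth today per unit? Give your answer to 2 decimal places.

-1503.43

Current fair forward for the remaining 3 months: F = S·e^((r − q)·T), (r − q) = 0.0222 − 0.0456 = -0.0234
F = 31717.7 · e^(-0.0234 × 3/12) = 31717.7 × 0.99416708 = 31532.6932
Value of long forward = (F − K)·e^(−rT) = (31532.6932 − 30020.9) · e^(−0.0222·3/12)
= 1511.7932 × 0.99446537 = 1503.43
Short position value = −(long value) = -1503.43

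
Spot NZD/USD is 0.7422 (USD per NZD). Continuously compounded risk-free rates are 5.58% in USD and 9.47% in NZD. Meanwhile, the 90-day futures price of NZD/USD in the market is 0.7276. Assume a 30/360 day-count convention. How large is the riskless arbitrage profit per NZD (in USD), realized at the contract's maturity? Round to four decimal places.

0.0074 per NZD (in USD)

Fair futures: F* = S·e^(carry·T), with carry = (r_USD − r_NZD) = 0.0558 − 0.0947 = -0.0389
F* = 0.7422 · e^(-0.0389 × 90/360) = 0.7422 · e^-0.009725 = 0.7422 × 0.990322 = 0.7350
Market 0.7276 < fair 0.7350: forward underpriced → reverse cash-and-carry (short spot, go long the forward).
At maturity, profit = |F_mkt − F*| = |0.7276 − 0.7350| = 0.0074 per NZD (in USD)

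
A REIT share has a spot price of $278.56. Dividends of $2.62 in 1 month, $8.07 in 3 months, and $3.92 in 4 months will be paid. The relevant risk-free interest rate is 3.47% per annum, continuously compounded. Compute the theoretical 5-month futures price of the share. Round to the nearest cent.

PV(dividends) I = 2.62·e^(−0.0347·1/12) + 8.07·e^(−0.0347·3/12) + 3.92·e^(−0.0347·4/12)
I = 2.6124 + 8.0003 + 3.8749 = 14.4876
F = (S − I)·e^(rT) = (278.56 − 14.4876) · e^(0.0347·5/12)
= 264.0724 · e^0.014458 = 264.0724 × 1.014563 = $267.92

$267.92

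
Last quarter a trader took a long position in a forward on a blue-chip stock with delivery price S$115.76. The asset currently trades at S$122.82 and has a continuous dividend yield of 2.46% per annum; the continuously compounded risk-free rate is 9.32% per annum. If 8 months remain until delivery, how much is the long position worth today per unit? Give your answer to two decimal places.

S$12.04

Current fair forward for the remaining 8 months: F = S·e^((r − q)·T), (r − q) = 0.0932 − 0.0246 = 0.0686
F = 122.82 · e^(0.0686 × 8/12) = 122.82 × 1.046795 = 128.5674
Value of long forward = (F − K)·e^(−rT) = (128.5674 − 115.76) · e^(−0.0932·8/12)
= 12.8074 × 0.939758 = 12.04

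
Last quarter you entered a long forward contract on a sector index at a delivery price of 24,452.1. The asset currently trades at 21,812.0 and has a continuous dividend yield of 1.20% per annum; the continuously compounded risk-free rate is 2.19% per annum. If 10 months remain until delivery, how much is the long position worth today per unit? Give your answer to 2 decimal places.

Current fair forward for the remaining 10 months: F = S·e^((r − q)·T), (r − q) = 0.0219 − 0.0120 = 0.0099
F = 21812.0 · e^(0.0099 × 10/12) = 21812.0 × 1.00828413 = 21992.6934
Value of long forward = (F − K)·e^(−rT) = (21992.6934 − 24452.1) · e^(−0.0219·10/12)
= -2459.4066 × 0.98191552 = -2414.93

-2414.93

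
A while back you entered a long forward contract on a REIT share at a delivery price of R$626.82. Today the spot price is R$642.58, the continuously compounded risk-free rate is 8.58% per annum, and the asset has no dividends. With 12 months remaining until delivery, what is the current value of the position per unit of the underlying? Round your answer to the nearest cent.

Current fair forward for the remaining 12 months: F = S·e^(r·T), r = 0.0858
F = 642.58 · e^(0.0858 × 12/12) = 642.58 × 1.089588 = 700.1475
Value of long forward = (F − K)·e^(−rT) = (700.1475 − 626.82) · e^(−0.0858·12/12)
= 73.3275 × 0.917778 = 67.30

R$67.30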